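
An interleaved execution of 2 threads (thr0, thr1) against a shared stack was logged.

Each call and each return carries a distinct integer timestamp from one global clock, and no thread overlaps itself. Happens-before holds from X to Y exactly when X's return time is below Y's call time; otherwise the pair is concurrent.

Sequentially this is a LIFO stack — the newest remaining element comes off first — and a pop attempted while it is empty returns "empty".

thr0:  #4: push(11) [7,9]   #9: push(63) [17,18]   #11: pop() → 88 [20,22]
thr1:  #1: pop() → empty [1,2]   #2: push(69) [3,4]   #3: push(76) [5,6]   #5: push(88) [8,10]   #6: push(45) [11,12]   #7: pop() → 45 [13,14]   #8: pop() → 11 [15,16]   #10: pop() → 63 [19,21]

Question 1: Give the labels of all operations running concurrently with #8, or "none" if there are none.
#8 spans [15,16]: anything still running between times 15 and 16 counts as concurrent
#1 [1,2]: before
#2 [3,4]: before
#3 [5,6]: before
#4 [7,9]: before
#5 [8,10]: before
#6 [11,12]: before
#7 [13,14]: before
#9 [17,18]: after
#10 [19,21]: after
#11 [20,22]: after

none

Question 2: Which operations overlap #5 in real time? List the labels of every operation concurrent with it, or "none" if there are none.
#5 runs from 8 to 10; window-overlapping ops are concurrent
#1 [1,2]: before
#2 [3,4]: before
#3 [5,6]: before
#4 [7,9]: concurrent
#6 [11,12]: after
#7 [13,14]: after
#8 [15,16]: after
#9 [17,18]: after
#10 [19,21]: after
#11 [20,22]: after

#4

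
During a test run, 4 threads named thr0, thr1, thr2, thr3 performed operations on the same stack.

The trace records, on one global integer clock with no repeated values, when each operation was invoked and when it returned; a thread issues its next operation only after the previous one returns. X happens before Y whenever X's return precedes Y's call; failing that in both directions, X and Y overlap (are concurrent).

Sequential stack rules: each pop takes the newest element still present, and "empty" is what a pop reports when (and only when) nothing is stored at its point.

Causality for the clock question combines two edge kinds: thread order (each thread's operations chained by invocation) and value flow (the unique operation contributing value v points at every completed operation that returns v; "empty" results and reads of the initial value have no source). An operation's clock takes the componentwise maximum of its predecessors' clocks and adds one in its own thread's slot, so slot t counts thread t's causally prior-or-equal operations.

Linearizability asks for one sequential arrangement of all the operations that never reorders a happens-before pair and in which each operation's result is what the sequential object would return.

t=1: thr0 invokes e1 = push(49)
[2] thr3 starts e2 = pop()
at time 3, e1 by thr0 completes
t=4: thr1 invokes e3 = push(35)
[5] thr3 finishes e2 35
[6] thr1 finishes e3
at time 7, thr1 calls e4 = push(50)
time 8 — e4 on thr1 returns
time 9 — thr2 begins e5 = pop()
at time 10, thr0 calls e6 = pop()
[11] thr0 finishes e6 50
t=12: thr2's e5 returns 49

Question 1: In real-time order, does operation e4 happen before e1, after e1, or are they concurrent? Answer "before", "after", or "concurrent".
e4 spans [7,8], e1 spans [1,3]
resp(e1)=3 < inv(e4)=7

after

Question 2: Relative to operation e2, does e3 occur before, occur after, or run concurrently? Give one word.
e3 spans [4,6], e2 spans [2,5]
the intervals overlap in both directions

concurrent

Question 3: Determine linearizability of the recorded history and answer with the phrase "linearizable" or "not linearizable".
one valid linearization: e1, e3, e2, e4, e6, e5
after step 1 (e1 push(49)): stack <49>
after step 2 (e3 push(35)): stack <49,35>
after step 3 (e2 pop() → 35): stack <49>
after step 4 (e4 push(50)): stack <49,50>
after step 5 (e6 pop() → 50): stack <49>
after step 6 (e5 pop() → 49): stack <>

linearizable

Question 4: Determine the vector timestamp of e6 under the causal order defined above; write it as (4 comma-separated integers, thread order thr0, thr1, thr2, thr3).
e3 (invocation 4): nothing precedes it; thr1's component alone gives (0, 1, 0, 0)
e1 (invocation 1): nothing precedes it; thr0's component alone gives (1, 0, 0, 0)
merge at e2 (invoked 2): VC(e3)=(0, 1, 0, 0), own-thread bump on thr3 → (0, 1, 0, 1)
merge at e4 (invoked 7): VC(e3)=(0, 1, 0, 0), own-thread bump on thr1 → (0, 2, 0, 0)
merge at e5 (invoked 9): VC(e1)=(1, 0, 0, 0), own-thread bump on thr2 → (1, 0, 1, 0)
merge at e6 (invoked 10): VC(e1)=(1, 0, 0, 0), VC(e4)=(0, 2, 0, 0), own-thread bump on thr0 → (2, 2, 0, 0)
target: VC(e6) = (2, 2, 0, 0)

(2, 2, 0, 0)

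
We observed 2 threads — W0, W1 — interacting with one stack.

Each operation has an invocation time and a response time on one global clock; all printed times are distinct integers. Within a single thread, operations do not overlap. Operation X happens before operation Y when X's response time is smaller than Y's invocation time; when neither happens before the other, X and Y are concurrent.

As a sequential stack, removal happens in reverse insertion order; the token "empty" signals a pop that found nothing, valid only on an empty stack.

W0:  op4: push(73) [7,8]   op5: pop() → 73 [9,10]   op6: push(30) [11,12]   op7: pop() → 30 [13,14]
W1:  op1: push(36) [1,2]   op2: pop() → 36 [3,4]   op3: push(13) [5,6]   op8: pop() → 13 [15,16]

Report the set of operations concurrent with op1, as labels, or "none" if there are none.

op1 runs from 1 to 2; window-overlapping ops are concurrent
op2 [3,4]: after
op3 [5,6]: after
op4 [7,8]: after
op5 [9,10]: after
op6 [11,12]: after
op7 [13,14]: after
op8 [15,16]: after

none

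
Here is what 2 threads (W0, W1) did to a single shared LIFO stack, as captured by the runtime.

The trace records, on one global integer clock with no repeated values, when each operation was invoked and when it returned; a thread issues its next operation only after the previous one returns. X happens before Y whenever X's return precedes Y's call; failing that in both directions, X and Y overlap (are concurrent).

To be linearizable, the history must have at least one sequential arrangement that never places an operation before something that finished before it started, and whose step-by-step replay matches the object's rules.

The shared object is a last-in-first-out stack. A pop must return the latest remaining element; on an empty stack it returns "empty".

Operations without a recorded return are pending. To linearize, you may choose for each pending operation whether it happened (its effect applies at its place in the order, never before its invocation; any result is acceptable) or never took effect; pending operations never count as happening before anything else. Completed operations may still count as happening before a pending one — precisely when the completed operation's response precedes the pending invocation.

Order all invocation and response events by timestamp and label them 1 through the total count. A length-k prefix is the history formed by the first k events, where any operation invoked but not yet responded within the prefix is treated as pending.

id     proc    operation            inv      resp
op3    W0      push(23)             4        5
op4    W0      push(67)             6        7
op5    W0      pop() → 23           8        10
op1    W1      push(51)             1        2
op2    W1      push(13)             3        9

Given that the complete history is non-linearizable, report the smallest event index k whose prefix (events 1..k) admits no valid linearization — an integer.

10

events 1..9 are linearizable, e.g. via op1, op2, op3, op4:
step 1: op1 push(51) — stack <51>
step 2: op2 push(13) — stack <51,13>
step 3: op3 push(23) — stack <51,13,23>
step 4: op4 push(67) — stack <51,13,23,67>
with event 10 included (op5 responding at time 10), all real-time-consistent orders fail
one such order, op1, op2, op3, op4, op5, breaks at step 5 where op5 pop() → 23 is illegal
one such order, op1, op3, op2, op4, op5, breaks at step 5 where op5 pop() → 23 is illegal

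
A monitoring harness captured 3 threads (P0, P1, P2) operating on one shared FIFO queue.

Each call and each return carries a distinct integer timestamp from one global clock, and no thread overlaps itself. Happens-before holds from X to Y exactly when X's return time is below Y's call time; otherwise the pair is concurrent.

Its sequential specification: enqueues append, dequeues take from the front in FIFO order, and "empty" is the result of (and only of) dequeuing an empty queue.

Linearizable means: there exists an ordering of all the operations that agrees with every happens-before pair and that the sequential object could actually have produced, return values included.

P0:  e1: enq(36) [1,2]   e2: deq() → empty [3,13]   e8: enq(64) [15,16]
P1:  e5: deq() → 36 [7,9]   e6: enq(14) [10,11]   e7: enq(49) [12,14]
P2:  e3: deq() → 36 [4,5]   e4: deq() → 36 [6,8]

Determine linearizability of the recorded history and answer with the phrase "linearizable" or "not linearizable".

not linearizable

events 1..7 are fine; event 8 — the response of e4 at time 8 — makes the prefix non-linearizable
one real-time candidate order over the 3 completed operations — the FIFO queue replay rejects it
no escape via the 2 pending operations (e2, e5): every completion choice fails
for example e1, e3, e4 (pending dropped) fails at step 3: e4 deq() → 36 is not legal there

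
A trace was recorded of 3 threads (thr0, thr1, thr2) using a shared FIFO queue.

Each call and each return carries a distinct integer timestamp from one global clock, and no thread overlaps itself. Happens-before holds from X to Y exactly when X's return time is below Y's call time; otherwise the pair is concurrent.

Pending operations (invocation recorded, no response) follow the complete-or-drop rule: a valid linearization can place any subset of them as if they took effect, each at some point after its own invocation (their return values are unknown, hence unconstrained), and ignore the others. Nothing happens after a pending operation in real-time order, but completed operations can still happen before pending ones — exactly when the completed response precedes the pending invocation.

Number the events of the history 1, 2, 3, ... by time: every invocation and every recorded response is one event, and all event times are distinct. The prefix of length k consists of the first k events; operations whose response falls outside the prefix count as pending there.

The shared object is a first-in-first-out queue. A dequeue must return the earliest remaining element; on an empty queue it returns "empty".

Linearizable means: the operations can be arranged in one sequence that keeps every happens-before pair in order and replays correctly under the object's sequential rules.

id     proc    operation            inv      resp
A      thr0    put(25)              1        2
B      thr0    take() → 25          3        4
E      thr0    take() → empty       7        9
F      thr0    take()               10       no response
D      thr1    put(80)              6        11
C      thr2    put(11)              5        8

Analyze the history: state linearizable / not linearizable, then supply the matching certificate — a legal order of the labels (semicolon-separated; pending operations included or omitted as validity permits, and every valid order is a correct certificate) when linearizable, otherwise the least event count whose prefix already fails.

1. A put(25), leaving queue <25>
2. B take() → 25, leaving queue <>
3. E take() → empty, leaving queue <>
4. C put(11), leaving queue <11>
5. D put(80), leaving queue <11,80>

linearizable — witness: A; B; E; C; D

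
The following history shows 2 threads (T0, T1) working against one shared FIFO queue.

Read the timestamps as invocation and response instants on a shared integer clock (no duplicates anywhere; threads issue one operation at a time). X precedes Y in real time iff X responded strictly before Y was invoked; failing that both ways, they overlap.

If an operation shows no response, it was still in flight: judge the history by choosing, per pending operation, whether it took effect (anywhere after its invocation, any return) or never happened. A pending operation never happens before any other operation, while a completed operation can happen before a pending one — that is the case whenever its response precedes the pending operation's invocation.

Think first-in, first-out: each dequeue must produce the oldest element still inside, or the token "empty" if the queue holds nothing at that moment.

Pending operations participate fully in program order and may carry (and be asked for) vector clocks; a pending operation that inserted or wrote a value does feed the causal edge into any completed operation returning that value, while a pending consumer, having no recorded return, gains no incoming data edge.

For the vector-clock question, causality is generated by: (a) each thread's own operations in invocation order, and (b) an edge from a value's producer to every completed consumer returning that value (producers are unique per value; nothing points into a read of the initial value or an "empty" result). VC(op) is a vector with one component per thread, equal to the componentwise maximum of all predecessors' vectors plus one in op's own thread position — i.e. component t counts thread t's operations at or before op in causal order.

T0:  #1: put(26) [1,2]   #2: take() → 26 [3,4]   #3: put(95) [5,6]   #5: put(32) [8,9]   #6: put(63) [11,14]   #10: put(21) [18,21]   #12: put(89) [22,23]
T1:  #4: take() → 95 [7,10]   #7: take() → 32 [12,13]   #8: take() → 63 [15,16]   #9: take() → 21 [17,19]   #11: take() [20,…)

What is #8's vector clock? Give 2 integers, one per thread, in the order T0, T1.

(5, 3)

#1, invoked 1, has no incoming edges; only T0's bump applies → (1, 0)
invoked at 3, #2 merges VC(#1)=(1, 0) and bumps T0's slot → (2, 0)
invoked at 5, #3 merges VC(#2)=(2, 0) and bumps T0's slot → (3, 0)
invoked at 7, #4 merges VC(#3)=(3, 0) and bumps T1's slot → (3, 1)
invoked at 8, #5 merges VC(#3)=(3, 0) and bumps T0's slot → (4, 0)
invoked at 11, #6 merges VC(#5)=(4, 0) and bumps T0's slot → (5, 0)
invoked at 12, #7 merges VC(#4)=(3, 1), VC(#5)=(4, 0) and bumps T1's slot → (4, 2)
invoked at 18, #10 merges VC(#6)=(5, 0) and bumps T0's slot → (6, 0)
invoked at 22, #12 merges VC(#10)=(6, 0) and bumps T0's slot → (7, 0)
invoked at 15, #8 merges VC(#6)=(5, 0), VC(#7)=(4, 2) and bumps T1's slot → (5, 3)
invoked at 17, #9 merges VC(#8)=(5, 3), VC(#10)=(6, 0) and bumps T1's slot → (6, 4)
invoked at 20, #11 merges VC(#9)=(6, 4) and bumps T1's slot → (6, 5)
target: VC(#8) = (5, 3)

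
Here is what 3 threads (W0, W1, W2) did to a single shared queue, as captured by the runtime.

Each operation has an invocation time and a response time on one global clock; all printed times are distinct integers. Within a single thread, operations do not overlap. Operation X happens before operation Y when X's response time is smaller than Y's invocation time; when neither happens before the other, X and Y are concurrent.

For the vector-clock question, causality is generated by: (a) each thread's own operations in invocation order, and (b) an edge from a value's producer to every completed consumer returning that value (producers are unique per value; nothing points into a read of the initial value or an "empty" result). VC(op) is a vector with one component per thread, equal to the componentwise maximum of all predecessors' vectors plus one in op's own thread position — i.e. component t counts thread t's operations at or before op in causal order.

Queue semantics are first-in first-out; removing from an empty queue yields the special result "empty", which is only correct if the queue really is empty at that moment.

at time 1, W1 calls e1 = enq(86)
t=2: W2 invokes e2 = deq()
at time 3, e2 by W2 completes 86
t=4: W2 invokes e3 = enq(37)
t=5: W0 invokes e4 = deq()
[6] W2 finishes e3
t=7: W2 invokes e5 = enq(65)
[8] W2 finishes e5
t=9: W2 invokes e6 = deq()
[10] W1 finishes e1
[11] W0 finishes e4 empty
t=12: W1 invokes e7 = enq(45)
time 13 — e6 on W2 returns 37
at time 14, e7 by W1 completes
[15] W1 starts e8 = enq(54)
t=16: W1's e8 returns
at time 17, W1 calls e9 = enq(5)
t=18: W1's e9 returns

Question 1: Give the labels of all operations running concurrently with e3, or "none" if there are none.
e1, e4

concurrent with e3 ([4,6]): every op whose interval crosses 4..6
e1 [1,10]: concurrent
e2 [2,3]: before
e4 [5,11]: concurrent
e5 [7,8]: after
e6 [9,13]: after
e7 [12,14]: after
e8 [15,16]: after
e9 [17,18]: after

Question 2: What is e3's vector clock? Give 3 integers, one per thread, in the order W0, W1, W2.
(0, 1, 2)

e1, invoked 1, has no incoming edges; only W1's bump applies → (0, 1, 0)
e4, invoked 5, has no incoming edges; only W0's bump applies → (1, 0, 0)
VC(e2, invoked at 2): max of VC(e1)=(0, 1, 0), then +1 on thread W2 → (0, 1, 1)
VC(e7, invoked at 12): max of VC(e1)=(0, 1, 0), then +1 on thread W1 → (0, 2, 0)
VC(e3, invoked at 4): max of VC(e2)=(0, 1, 1), then +1 on thread W2 → (0, 1, 2)
VC(e8, invoked at 15): max of VC(e7)=(0, 2, 0), then +1 on thread W1 → (0, 3, 0)
VC(e5, invoked at 7): max of VC(e3)=(0, 1, 2), then +1 on thread W2 → (0, 1, 3)
VC(e9, invoked at 17): max of VC(e8)=(0, 3, 0), then +1 on thread W1 → (0, 4, 0)
VC(e6, invoked at 9): max of VC(e3)=(0, 1, 2), VC(e5)=(0, 1, 3), then +1 on thread W2 → (0, 1, 4)
target: VC(e3) = (0, 1, 2)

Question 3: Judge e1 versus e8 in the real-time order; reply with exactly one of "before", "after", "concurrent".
before

e1 spans [1,10], e8 spans [15,16]
resp(e1)=10 < inv(e8)=15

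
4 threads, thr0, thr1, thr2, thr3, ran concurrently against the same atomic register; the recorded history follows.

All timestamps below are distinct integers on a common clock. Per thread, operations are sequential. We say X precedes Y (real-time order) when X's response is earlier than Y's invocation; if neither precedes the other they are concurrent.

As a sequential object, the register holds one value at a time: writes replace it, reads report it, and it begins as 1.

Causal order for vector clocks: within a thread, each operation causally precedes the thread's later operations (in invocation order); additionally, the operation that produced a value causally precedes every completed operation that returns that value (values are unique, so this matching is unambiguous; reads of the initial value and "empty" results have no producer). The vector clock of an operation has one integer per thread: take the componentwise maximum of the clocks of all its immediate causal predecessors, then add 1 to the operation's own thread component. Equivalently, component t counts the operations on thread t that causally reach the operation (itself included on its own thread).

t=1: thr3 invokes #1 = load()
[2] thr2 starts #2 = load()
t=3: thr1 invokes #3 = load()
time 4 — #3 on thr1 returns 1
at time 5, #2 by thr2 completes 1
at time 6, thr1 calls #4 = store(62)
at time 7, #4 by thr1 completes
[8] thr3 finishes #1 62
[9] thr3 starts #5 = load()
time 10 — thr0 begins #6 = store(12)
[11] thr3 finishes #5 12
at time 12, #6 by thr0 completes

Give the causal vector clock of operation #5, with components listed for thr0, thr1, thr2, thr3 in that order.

VC(#2, invoked at 2): no causal predecessors; +1 on thr2 → (0, 0, 1, 0)
VC(#3, invoked at 3): no causal predecessors; +1 on thr1 → (0, 1, 0, 0)
VC(#6, invoked at 10): no causal predecessors; +1 on thr0 → (1, 0, 0, 0)
VC(#4, invoked at 6): max of VC(#3)=(0, 1, 0, 0), then +1 on thread thr1 → (0, 2, 0, 0)
VC(#1, invoked at 1): max of VC(#4)=(0, 2, 0, 0), then +1 on thread thr3 → (0, 2, 0, 1)
VC(#5, invoked at 9): max of VC(#1)=(0, 2, 0, 1), VC(#6)=(1, 0, 0, 0), then +1 on thread thr3 → (1, 2, 0, 2)
target: VC(#5) = (1, 2, 0, 2)

(1, 2, 0, 2)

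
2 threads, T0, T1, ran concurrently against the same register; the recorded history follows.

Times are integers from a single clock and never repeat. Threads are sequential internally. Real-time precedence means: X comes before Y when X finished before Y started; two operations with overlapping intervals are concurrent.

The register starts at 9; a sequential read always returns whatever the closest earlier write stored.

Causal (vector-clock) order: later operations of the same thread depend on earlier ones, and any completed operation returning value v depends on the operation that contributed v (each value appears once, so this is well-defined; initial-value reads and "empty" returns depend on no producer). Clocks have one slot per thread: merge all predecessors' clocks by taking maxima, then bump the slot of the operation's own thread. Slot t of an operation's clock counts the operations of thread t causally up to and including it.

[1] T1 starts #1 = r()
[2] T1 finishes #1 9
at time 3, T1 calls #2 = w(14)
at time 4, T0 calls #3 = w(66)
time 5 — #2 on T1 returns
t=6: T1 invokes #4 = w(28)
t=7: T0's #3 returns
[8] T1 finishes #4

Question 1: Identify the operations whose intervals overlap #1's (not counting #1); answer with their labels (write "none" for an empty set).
#1 spans [1,2]; an op avoiding the whole window 1..2 is ordered, any other is concurrent
#2 [3,5]: after
#3 [4,7]: after
#4 [6,8]: after

none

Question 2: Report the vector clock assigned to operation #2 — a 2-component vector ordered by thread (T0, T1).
no predecessors for #1 (invoked 1): T1 increments from zero → (0, 1)
no predecessors for #3 (invoked 4): T0 increments from zero → (1, 0)
VC(#2, invoked at 3): max of VC(#1)=(0, 1), then +1 on thread T1 → (0, 2)
VC(#4, invoked at 6): max of VC(#2)=(0, 2), then +1 on thread T1 → (0, 3)
target: VC(#2) = (0, 2)

(0, 2)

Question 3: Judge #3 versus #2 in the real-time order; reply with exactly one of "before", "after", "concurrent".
#3 spans [4,7], #2 spans [3,5]
the intervals overlap in both directions

concurrent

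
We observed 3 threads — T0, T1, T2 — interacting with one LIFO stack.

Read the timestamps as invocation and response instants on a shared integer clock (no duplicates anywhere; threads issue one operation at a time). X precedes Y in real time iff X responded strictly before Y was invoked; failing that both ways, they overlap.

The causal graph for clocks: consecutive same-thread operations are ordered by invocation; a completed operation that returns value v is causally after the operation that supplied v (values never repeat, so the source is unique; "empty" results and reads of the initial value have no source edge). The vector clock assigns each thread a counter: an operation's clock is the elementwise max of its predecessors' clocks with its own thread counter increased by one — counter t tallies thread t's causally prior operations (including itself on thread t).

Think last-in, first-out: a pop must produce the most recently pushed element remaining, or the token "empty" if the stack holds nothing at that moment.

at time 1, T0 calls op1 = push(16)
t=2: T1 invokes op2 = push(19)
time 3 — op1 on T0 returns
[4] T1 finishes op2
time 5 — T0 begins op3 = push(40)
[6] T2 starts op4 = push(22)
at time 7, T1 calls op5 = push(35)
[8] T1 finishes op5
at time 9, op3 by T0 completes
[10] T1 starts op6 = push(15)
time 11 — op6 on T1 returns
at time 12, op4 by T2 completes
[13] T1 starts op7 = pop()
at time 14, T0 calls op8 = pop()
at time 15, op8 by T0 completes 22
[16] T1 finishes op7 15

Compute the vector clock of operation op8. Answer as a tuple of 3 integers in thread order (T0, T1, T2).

no predecessors for op4 (invoked 6): T2 increments from zero → (0, 0, 1)
no predecessors for op2 (invoked 2): T1 increments from zero → (0, 1, 0)
no predecessors for op1 (invoked 1): T0 increments from zero → (1, 0, 0)
merge at op5 (invoked 7): VC(op2)=(0, 1, 0), own-thread bump on T1 → (0, 2, 0)
merge at op3 (invoked 5): VC(op1)=(1, 0, 0), own-thread bump on T0 → (2, 0, 0)
merge at op6 (invoked 10): VC(op5)=(0, 2, 0), own-thread bump on T1 → (0, 3, 0)
merge at op7 (invoked 13): VC(op6)=(0, 3, 0), own-thread bump on T1 → (0, 4, 0)
merge at op8 (invoked 14): VC(op3)=(2, 0, 0), VC(op4)=(0, 0, 1), own-thread bump on T0 → (3, 0, 1)
target: VC(op8) = (3, 0, 1)

(3, 0, 1)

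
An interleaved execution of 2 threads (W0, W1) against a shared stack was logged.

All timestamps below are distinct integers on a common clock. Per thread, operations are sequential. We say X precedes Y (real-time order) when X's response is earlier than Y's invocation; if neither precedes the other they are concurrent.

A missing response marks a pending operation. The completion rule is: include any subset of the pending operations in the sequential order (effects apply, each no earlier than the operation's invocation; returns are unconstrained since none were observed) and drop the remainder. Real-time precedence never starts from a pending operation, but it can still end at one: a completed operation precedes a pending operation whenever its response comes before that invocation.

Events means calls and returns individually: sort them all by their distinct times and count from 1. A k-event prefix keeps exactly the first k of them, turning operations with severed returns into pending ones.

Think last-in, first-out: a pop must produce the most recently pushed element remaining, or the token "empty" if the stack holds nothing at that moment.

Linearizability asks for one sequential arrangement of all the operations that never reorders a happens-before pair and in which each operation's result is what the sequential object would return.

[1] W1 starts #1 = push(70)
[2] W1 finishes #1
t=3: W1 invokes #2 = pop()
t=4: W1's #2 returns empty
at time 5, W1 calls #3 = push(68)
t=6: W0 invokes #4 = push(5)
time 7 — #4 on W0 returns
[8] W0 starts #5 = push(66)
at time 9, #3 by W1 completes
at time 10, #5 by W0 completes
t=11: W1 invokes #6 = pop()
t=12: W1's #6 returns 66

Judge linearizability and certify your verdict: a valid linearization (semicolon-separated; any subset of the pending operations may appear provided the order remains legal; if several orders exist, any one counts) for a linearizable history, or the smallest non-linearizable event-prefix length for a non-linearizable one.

through event 3 a valid linearization exists; event 4 (#2 responding at time 4) ends that
exactly one order of the 2 completed ops respects real time; the stack replay fails
sample order #1, #2 stalls at step 2 — #2 pop() → empty has no legal effect

not linearizable — minimal violating prefix: 4 events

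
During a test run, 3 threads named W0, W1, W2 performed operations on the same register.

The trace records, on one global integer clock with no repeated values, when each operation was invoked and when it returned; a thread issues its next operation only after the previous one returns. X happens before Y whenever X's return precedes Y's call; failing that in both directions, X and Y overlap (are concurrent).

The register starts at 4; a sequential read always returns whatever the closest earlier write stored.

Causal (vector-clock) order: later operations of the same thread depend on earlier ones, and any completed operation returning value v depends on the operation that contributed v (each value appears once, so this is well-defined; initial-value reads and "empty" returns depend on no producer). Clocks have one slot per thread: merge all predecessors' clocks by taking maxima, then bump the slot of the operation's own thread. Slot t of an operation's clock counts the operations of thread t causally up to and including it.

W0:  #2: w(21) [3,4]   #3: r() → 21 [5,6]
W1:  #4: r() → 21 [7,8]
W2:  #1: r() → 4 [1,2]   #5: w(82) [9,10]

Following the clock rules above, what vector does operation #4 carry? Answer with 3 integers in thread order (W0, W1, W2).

no predecessors for #1 (invoked 1): W2 increments from zero → (0, 0, 1)
no predecessors for #2 (invoked 3): W0 increments from zero → (1, 0, 0)
from VC(#1)=(0, 0, 1), #5 (invoked 9) maxes components and bumps W2 → (0, 0, 2)
from VC(#2)=(1, 0, 0), #4 (invoked 7) maxes components and bumps W1 → (1, 1, 0)
from VC(#2)=(1, 0, 0), #3 (invoked 5) maxes components and bumps W0 → (2, 0, 0)
target: VC(#4) = (1, 1, 0)

(1, 1, 0)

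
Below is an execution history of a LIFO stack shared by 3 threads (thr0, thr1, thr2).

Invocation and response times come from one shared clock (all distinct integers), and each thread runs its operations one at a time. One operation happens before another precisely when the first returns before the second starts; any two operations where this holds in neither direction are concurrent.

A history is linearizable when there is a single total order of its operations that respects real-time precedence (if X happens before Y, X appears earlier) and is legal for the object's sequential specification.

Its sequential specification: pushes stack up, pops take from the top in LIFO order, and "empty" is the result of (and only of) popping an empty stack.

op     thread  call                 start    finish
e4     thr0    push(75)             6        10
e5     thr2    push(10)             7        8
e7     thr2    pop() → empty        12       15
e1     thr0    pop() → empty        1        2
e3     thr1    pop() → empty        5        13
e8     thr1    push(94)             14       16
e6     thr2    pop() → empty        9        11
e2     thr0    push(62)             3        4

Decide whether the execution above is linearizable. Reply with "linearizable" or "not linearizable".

not linearizable

through event 10 a valid linearization exists; event 11 (e6 responding at time 11) ends that
every one of the 3 real-time-consistent orders over 5 completed LIFO stack ops fails the sequential spec
completion choices over the 1 pending operation (e3) were checked; none helps
one such order, e1, e2, e4, e5, e6 (pending dropped), breaks at step 5 where e6 pop() → empty is illegal
one such order, e1, e2, e5, e4, e6 (pending dropped), breaks at step 5 where e6 pop() → empty is illegal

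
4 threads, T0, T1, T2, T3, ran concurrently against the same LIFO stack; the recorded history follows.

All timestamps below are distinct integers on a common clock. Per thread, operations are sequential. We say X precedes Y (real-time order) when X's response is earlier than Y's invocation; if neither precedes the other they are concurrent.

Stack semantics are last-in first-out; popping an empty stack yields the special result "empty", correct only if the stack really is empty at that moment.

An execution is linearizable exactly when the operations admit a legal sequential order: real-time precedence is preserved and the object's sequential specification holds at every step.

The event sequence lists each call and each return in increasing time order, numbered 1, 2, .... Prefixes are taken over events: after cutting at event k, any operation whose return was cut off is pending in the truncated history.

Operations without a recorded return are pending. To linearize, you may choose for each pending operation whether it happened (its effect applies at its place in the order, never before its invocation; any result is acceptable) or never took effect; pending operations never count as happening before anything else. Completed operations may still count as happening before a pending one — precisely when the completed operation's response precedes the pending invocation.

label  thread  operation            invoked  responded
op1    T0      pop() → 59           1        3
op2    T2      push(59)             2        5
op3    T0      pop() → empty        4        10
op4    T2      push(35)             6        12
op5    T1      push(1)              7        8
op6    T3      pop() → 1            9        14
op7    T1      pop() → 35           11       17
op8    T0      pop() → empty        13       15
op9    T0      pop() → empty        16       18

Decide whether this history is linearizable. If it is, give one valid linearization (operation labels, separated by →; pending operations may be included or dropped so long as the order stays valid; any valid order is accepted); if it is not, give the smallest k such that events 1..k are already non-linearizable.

linearizable — witness: op2 → op1 → op3 → op4 → op5 → op6 → op7 → op8 → op9

step 1: op2 push(59) — stack <59>
step 2: op1 pop() → 59 — stack <>
step 3: op3 pop() → empty — stack <>
step 4: op4 push(35) — stack <35>
step 5: op5 push(1) — stack <35,1>
step 6: op6 pop() → 1 — stack <35>
step 7: op7 pop() → 35 — stack <>
step 8: op8 pop() → empty — stack <>
step 9: op9 pop() → empty — stack <>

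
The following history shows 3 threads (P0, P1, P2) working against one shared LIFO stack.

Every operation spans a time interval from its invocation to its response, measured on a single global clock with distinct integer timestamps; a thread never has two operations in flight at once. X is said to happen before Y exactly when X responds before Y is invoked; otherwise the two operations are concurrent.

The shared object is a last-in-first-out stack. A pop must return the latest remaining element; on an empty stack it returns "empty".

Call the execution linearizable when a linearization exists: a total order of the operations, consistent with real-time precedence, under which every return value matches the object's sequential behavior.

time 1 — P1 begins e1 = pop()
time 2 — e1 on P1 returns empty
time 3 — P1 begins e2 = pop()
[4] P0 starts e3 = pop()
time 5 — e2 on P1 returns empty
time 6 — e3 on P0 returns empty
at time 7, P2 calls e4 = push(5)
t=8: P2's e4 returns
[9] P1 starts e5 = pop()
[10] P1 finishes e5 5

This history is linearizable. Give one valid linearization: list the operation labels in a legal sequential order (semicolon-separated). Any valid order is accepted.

e1; e2; e3; e4; e5

1. e1 pop() → empty, leaving stack <>
2. e2 pop() → empty, leaving stack <>
3. e3 pop() → empty, leaving stack <>
4. e4 push(5), leaving stack <5>
5. e5 pop() → 5, leaving stack <>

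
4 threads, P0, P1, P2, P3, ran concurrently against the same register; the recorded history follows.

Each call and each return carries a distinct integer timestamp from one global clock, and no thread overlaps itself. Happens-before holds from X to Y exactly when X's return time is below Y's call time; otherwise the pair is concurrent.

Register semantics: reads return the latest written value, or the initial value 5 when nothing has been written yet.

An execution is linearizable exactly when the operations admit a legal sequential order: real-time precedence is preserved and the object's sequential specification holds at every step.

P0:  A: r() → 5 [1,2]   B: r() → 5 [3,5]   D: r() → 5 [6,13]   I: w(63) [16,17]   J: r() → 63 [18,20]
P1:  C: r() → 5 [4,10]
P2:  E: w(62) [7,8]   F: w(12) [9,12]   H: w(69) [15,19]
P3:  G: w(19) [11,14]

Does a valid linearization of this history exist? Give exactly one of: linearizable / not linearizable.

linearizable

a witness: A, B, C, D, E, F, G, H, I, J
1. A r() → 5, leaving value 5
2. B r() → 5, leaving value 5
3. C r() → 5, leaving value 5
4. D r() → 5, leaving value 5
5. E w(62), leaving value 62
6. F w(12), leaving value 12
7. G w(19), leaving value 19
8. H w(69), leaving value 69
9. I w(63), leaving value 63
10. J r() → 63, leaving value 63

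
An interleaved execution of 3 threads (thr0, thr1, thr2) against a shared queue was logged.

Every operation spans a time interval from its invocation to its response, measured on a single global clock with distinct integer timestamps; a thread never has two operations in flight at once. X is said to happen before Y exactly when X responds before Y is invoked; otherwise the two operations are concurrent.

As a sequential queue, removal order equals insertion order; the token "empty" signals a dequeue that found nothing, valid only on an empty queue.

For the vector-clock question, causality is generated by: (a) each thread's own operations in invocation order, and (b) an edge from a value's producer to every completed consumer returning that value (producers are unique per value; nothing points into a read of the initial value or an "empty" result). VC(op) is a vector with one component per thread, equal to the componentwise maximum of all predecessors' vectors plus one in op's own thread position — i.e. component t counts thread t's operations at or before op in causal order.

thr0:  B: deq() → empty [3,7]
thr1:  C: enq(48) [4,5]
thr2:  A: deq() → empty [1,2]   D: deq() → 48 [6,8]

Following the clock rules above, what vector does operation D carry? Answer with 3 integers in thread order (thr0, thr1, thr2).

VC(A, invoked at 1): no causal predecessors; +1 on thr2 → (0, 0, 1)
VC(C, invoked at 4): no causal predecessors; +1 on thr1 → (0, 1, 0)
VC(B, invoked at 3): no causal predecessors; +1 on thr0 → (1, 0, 0)
from VC(A)=(0, 0, 1), VC(C)=(0, 1, 0), D (invoked 6) maxes components and bumps thr2 → (0, 1, 2)
target: VC(D) = (0, 1, 2)

(0, 1, 2)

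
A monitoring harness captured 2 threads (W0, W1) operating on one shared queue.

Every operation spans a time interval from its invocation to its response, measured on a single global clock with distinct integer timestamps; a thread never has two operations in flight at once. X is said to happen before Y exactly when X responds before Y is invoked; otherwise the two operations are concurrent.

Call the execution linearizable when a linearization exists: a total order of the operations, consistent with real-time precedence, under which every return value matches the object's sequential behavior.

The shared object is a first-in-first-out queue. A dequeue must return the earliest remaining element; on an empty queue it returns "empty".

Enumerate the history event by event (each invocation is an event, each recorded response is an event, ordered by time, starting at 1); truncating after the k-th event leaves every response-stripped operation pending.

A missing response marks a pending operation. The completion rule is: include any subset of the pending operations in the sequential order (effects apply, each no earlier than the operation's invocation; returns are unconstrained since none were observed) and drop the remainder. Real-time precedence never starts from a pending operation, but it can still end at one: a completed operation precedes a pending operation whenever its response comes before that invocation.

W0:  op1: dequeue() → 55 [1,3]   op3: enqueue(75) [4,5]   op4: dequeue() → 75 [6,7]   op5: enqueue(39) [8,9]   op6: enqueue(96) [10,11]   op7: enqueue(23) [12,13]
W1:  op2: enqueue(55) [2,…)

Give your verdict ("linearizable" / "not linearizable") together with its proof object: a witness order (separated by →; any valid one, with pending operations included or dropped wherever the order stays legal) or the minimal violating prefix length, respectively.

after step 1 (op2 enqueue(55) (pending, included)): queue <55>
after step 2 (op1 dequeue() → 55): queue <>
after step 3 (op3 enqueue(75)): queue <75>
after step 4 (op4 dequeue() → 75): queue <>
after step 5 (op5 enqueue(39)): queue <39>
after step 6 (op6 enqueue(96)): queue <39,96>
after step 7 (op7 enqueue(23)): queue <39,96,23>

linearizable — witness: op2 → op1 → op3 → op4 → op5 → op6 → op7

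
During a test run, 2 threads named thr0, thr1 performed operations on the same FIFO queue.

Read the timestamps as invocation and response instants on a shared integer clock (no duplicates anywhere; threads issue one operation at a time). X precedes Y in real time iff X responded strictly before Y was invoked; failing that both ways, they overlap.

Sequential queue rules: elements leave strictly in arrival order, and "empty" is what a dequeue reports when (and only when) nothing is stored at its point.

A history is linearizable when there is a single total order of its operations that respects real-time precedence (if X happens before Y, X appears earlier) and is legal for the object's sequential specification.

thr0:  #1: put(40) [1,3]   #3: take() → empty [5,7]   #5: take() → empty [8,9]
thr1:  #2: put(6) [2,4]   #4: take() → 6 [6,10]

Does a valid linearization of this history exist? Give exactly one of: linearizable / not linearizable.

cut after 6 events: linearizable; cut after 7 events (#3 responds, time 7): not linearizable
every one of the 2 real-time-consistent orders over 3 completed FIFO queue ops fails the sequential spec
completion choices over the 1 pending operation (#4) were checked; none helps
take #1, #2, #3 (pending dropped): step 3 already fails, because #3 take() → empty cannot occur there
take #2, #1, #3 (pending dropped): step 3 already fails, because #3 take() → empty cannot occur there

not linearizable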